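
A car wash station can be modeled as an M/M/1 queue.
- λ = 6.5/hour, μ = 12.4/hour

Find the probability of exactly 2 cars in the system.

ρ = λ/μ = 6.5/12.4 = 0.5242
P(n) = (1-ρ)ρⁿ
P(2) = (1-0.5242) × 0.5242^2
P(2) = 0.4758 × 0.2748
P(2) = 0.1307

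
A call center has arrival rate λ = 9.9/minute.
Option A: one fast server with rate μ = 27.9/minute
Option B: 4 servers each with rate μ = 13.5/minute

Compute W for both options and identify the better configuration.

Option A: single server μ = 27.9 (M/M/1)
  ρ_A = 9.9/27.9 = 0.3548
  W_A = 1/(μ-λ) = 1/(27.9-9.9) = 1/18.00 = 0.05556

Option B: 4 servers μ = 13.5 (M/M/4)
  ρ_B = λ/(cμ) = 9.9/(4×13.5) = 0.1833
  Offered load a = λ/μ = cρ = 9.9/13.5 = 0.7333
  P₀ = [ Σₙ₌₀^3 aⁿ/n! + a^4/(4!(1-ρ)) ]⁻¹
  Σ = a^0/0! + a^1/1! + a^2/2! + a^3/3! = 1.00000 + 0.733333 + 0.268889 + 0.0657284 = 2.0680
  a^4/(4!(1-ρ)) = 0.28920/(24 × 0.81667) = 0.01476
  P₀ = 1/(2.0680 + 0.01476) = 0.4801
  Lq = P₀·a^4·ρ / (4!(1-ρ)²) = 0.4801 × 0.2892 × 0.1833 / (24 × 0.6669) = 0.001590
  Wq_B = Lq/λ = 0.00159044/9.9 = 0.0001607
  W_B = Wq_B + 1/μ = 0.0001607 + 0.07407 = 0.07423

Since W_A = 0.05556 < W_B = 0.07423, Option A (single fast server) has the shorter time in system.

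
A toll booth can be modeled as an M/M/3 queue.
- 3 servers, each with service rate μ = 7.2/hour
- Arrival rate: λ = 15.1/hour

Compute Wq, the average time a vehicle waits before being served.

Traffic intensity: ρ = λ/(cμ) = 15.1/(3×7.2) = 0.6991
Since ρ = 0.6991 < 1, system is stable.
Offered load a = λ/μ = cρ = 15.1/7.2 = 2.0972
P₀ = [ Σₙ₌₀^2 aⁿ/n! + a^3/(3!(1-ρ)) ]⁻¹
Σ = a^0/0! + a^1/1! + a^2/2! = 1.0000 + 2.0972 + 2.1992 = 5.2964
a^3/(3!(1-ρ)) = 9.2243/(6 × 0.30093) = 5.1088
P₀ = 1/(5.2964 + 5.1088) = 0.09611
Lq = P₀·a^3·ρ / (3!(1-ρ)²) = 0.096105 × 9.2243 × 0.69907 / (6 × 0.090556) = 1.1406
Wq = Lq/λ = 1.1406/15.1 = 0.07554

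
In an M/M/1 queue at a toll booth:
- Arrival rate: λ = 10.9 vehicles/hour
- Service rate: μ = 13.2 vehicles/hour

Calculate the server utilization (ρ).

Server utilization: ρ = λ/μ
ρ = 10.9/13.2 = 0.8258
The server is busy 82.58% of the time.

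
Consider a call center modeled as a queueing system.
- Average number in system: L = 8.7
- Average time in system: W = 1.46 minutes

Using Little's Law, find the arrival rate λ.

Little's Law: L = λW, so λ = L/W
λ = 8.7/1.46 = 5.9589 calls/minute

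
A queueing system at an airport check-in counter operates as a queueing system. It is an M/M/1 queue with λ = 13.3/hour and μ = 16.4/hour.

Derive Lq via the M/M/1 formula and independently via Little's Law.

Method 1 (direct): Lq = λ²/(μ(μ-λ)) = 176.89/(16.4 × 3.10) = 3.4793

Method 2 (Little's Law):
W = 1/(μ-λ) = 1/3.10 = 0.3226
Wq = W - 1/μ = 0.3226 - 0.06098 = 0.2616
Lq = λWq = 13.3 × 0.2616 = 3.4793 ✔ (matches Method 1)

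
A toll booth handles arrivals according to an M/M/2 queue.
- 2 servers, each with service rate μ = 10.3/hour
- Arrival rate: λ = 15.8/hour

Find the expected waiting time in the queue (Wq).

Traffic intensity: ρ = λ/(cμ) = 15.8/(2×10.3) = 0.7670
Since ρ = 0.7670 < 1, system is stable.
Offered load a = λ/μ = cρ = 15.8/10.3 = 1.5340
P₀ = [ Σₙ₌₀^1 aⁿ/n! + a^2/(2!(1-ρ)) ]⁻¹
Σ = a^0/0! + a^1/1! = 1.0000 + 1.5340 = 2.5340
a^2/(2!(1-ρ)) = 2.3531/(2 × 0.23301) = 5.0494
P₀ = 1/(2.5340 + 5.0494) = 0.1319
Lq = P₀·a^2·ρ / (2!(1-ρ)²) = 0.13187 × 2.3531 × 0.76699 / (2 × 0.054294) = 2.1918
Wq = Lq/λ = 2.1918/15.8 = 0.1387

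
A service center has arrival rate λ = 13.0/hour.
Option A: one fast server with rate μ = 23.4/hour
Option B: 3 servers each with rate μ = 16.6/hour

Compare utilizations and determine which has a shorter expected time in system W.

Option A: single server μ = 23.4 (M/M/1)
  ρ_A = 13.0/23.4 = 0.5556
  W_A = 1/(μ-λ) = 1/(23.4-13.0) = 1/10.40 = 0.09615

Option B: 3 servers μ = 16.6 (M/M/3)
  ρ_B = λ/(cμ) = 13.0/(3×16.6) = 0.2610
  Offered load a = λ/μ = cρ = 13.0/16.6 = 0.7831
  P₀ = [ Σₙ₌₀^2 aⁿ/n! + a^3/(3!(1-ρ)) ]⁻¹
  Σ = a^0/0! + a^1/1! + a^2/2! = 1.0000 + 0.78313 + 0.30665 = 2.0898
  a^3/(3!(1-ρ)) = 0.4803/(6 × 0.7390) = 0.1083
  P₀ = 1/(2.0898 + 0.1083) = 0.4549
  Lq = P₀·a^3·ρ / (3!(1-ρ)²) = 0.45494 × 0.48029 × 0.26104 / (6 × 0.54606) = 0.01741
  Wq_B = Lq/λ = 0.01741/13.0 = 0.001339
  W_B = Wq_B + 1/μ = 0.001339 + 0.06024 = 0.06158

Since W_B = 0.06158 < W_A = 0.09615, Option B (multiple servers) has the shorter time in system.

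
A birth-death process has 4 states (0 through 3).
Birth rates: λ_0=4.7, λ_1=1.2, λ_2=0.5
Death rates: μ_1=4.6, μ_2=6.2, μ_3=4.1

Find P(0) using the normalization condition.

Ratios P(n)/P(0) = (λ₀···λₙ₋₁)/(μ₁···μₙ):
P(1)/P(0) = (4.7)/(4.6) = 1.0217
P(2)/P(0) = (4.7×1.2)/(4.6×6.2) = 0.1978
P(3)/P(0) = (4.7×1.2×0.5)/(4.6×6.2×4.1) = 0.02412

Normalization: ∑ P(n) = 1
P(0) × (1.0000 + 1.0217 + 0.1978 + 0.02412) = 1
P(0) × 2.2436 = 1
P(0) = 1/2.2436 = 0.4457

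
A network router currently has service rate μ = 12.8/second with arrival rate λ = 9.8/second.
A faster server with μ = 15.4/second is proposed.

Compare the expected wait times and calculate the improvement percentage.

System 1: ρ₁ = 9.8/12.8 = 0.7656, W₁ = 1/(12.8-9.8) = 0.33333
System 2: ρ₂ = 9.8/15.4 = 0.6364, W₂ = 1/(15.4-9.8) = 0.17857
Improvement: (W₁-W₂)/W₁ = (0.33333-0.17857)/0.33333 = 46.43%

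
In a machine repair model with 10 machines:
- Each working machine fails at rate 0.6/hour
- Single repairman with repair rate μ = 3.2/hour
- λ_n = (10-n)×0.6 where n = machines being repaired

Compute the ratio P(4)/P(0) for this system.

P(4)/P(0) = ∏_{i=0}^{4-1} λ_i/μ_{i+1}
= (10-0)×0.6/3.2 × (10-1)×0.6/3.2 × (10-2)×0.6/3.2 × (10-3)×0.6/3.2
= 6.2292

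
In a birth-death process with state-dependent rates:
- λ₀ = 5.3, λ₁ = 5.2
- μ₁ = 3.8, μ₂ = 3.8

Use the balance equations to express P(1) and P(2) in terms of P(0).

Balance equations:
State 0: λ₀P₀ = μ₁P₁ → P₁ = (λ₀/μ₁)P₀ = (5.3/3.8)P₀ = 1.3947P₀
State 1: P₂ = (λ₀λ₁)/(μ₁μ₂)P₀ = (5.3×5.2)/(3.8×3.8)P₀ = 1.9086P₀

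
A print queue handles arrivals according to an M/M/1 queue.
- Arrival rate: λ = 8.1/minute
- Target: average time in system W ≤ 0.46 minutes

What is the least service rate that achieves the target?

For M/M/1: W = 1/(μ-λ)
Need W ≤ 0.46, so 1/(μ-λ) ≤ 0.46
μ - λ ≥ 1/0.46 = 2.1739
μ ≥ 8.1 + 2.1739 = 10.2739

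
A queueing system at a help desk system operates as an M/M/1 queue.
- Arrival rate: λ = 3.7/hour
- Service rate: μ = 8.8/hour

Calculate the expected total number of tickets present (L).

ρ = λ/μ = 3.7/8.8 = 0.4205
For M/M/1: L = λ/(μ-λ)
L = 3.7/(8.8-3.7) = 3.7/5.10
L = 0.7255 tickets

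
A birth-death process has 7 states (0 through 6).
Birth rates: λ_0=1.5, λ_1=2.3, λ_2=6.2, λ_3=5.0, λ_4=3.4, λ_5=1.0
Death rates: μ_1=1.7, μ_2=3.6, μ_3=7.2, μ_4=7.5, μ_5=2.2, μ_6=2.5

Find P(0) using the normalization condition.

Ratios P(n)/P(0) = (λ₀···λₙ₋₁)/(μ₁···μₙ):
P(1)/P(0) = (1.5)/(1.7) = 0.8824
P(2)/P(0) = (1.5×2.3)/(1.7×3.6) = 0.5637
P(3)/P(0) = (1.5×2.3×6.2)/(1.7×3.6×7.2) = 0.4854
P(4)/P(0) = (1.5×2.3×6.2×5.0)/(1.7×3.6×7.2×7.5) = 0.3236
P(5)/P(0) = (1.5×2.3×6.2×5.0×3.4)/(1.7×3.6×7.2×7.5×2.2) = 0.5001
P(6)/P(0) = (1.5×2.3×6.2×5.0×3.4×1.0)/(1.7×3.6×7.2×7.5×2.2×2.5) = 0.2001

Normalization: ∑ P(n) = 1
P(0) × (1.0000 + 0.8824 + 0.5637 + 0.4854 + 0.3236 + 0.5001 + 0.2001) = 1
P(0) × 3.9553 = 1
P(0) = 1/3.9553 = 0.2528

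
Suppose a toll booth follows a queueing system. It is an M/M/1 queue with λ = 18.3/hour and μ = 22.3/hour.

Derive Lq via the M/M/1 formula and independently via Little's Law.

Method 1 (direct): Lq = λ²/(μ(μ-λ)) = 334.89/(22.3 × 4.00) = 3.7544

Method 2 (Little's Law):
W = 1/(μ-λ) = 1/4.00 = 0.2500
Wq = W - 1/μ = 0.2500 - 0.04484 = 0.20516
Lq = λWq = 18.3 × 0.20516 = 3.7544 ✔ (matches Method 1)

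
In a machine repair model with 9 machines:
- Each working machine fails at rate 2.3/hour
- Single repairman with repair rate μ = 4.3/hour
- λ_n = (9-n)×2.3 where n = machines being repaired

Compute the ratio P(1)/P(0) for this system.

P(1)/P(0) = ∏_{i=0}^{1-1} λ_i/μ_{i+1}
= (9-0)×2.3/4.3
= 4.8140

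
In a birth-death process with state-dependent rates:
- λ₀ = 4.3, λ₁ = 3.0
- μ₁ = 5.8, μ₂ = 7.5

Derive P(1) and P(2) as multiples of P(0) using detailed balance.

Balance equations:
State 0: λ₀P₀ = μ₁P₁ → P₁ = (λ₀/μ₁)P₀ = (4.3/5.8)P₀ = 0.7414P₀
State 1: P₂ = (λ₀λ₁)/(μ₁μ₂)P₀ = (4.3×3.0)/(5.8×7.5)P₀ = 0.2966P₀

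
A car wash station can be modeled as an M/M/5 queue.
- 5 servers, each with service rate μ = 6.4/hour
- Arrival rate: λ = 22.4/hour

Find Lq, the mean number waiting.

Traffic intensity: ρ = λ/(cμ) = 22.4/(5×6.4) = 0.7000
Since ρ = 0.7000 < 1, system is stable.
Offered load a = λ/μ = cρ = 22.4/6.4 = 3.5000
P₀ = [ Σₙ₌₀^4 aⁿ/n! + a^5/(5!(1-ρ)) ]⁻¹
Σ = a^0/0! + a^1/1! + a^2/2! + a^3/3! + a^4/4! = 1.0000 + 3.5000 + 6.1250 + 7.1458 + 6.2526 = 24.0234
a^5/(5!(1-ρ)) = 525.2187/(120 × 0.3000) = 14.5894
P₀ = 1/(24.0234 + 14.5894) = 0.02590
Lq = P₀·a^5·ρ / (5!(1-ρ)²) = 0.025898 × 525.2187 × 0.70000 / (120 × 0.090000) = 0.8816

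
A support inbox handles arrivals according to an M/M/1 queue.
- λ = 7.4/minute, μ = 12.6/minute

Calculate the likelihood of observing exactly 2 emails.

ρ = λ/μ = 7.4/12.6 = 0.5873
P(n) = (1-ρ)ρⁿ
P(2) = (1-0.5873) × 0.5873^2
P(2) = 0.4127 × 0.3449
P(2) = 0.1423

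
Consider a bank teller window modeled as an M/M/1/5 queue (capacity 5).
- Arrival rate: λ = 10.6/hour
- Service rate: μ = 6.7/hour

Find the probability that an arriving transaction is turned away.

ρ = λ/μ = 10.6/6.7 = 1.5821
P₀ = (1-ρ)/(1-ρ^(K+1)) = (1-1.5821)/(1-1.5821^6) = -0.5821/-14.6821 = 0.03965
P_K = P₀×ρ^K = 0.03965 × 1.5821^5 = 0.03965 × 9.9122 = 0.3930
Blocking probability = 39.30%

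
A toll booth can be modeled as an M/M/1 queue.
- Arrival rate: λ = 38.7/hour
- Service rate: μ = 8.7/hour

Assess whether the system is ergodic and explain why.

Stability requires ρ = λ/(cμ) < 1
ρ = 38.7/(1 × 8.7) = 38.7/8.70 = 4.4483
Since 4.4483 ≥ 1, the system is UNSTABLE.
Queue grows without bound. Need μ > λ = 38.7.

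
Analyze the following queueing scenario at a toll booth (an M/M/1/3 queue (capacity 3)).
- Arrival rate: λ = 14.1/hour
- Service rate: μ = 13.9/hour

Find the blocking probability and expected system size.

ρ = λ/μ = 14.1/13.9 = 1.0144
P₀ = (1-ρ)/(1-ρ^(K+1)) = (1-1.0144)/(1-1.0144^4) = -0.014400/-0.058856 = 0.2447
P_K = P₀×ρ^K = 0.2447 × 1.0144^3 = 0.2447 × 1.0438 = 0.2554
Blocking probability P_3 = 0.2554 (25.54%)
L = ρ[1 - (K+1)ρ^K + Kρ^(K+1)] / [(1-ρ)(1-ρ^(K+1))]
L = 1.0144 × (1 - 4×1.04382507 + 3×1.05885615) / ((1 - 1.0144) × (1 - 1.05885615)) = 1.5179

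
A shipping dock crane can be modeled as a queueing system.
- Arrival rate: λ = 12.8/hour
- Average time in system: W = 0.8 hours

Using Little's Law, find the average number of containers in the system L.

Little's Law: L = λW
L = 12.8 × 0.8 = 10.2400 containers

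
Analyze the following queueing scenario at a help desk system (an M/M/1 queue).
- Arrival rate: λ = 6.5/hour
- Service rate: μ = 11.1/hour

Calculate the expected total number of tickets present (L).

ρ = λ/μ = 6.5/11.1 = 0.5856
For M/M/1: L = λ/(μ-λ)
L = 6.5/(11.1-6.5) = 6.5/4.60
L = 1.4130 tickets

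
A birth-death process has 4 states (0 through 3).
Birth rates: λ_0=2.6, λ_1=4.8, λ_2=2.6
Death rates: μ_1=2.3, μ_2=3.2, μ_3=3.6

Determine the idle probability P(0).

Ratios P(n)/P(0) = (λ₀···λₙ₋₁)/(μ₁···μₙ):
P(1)/P(0) = (2.6)/(2.3) = 1.1304
P(2)/P(0) = (2.6×4.8)/(2.3×3.2) = 1.6957
P(3)/P(0) = (2.6×4.8×2.6)/(2.3×3.2×3.6) = 1.2246

Normalization: ∑ P(n) = 1
P(0) × (1.0000 + 1.1304 + 1.6957 + 1.2246) = 1
P(0) × 5.0507 = 1
P(0) = 1/5.0507 = 0.1980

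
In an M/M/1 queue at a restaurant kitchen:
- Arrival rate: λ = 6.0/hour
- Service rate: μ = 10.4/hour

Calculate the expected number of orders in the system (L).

ρ = λ/μ = 6.0/10.4 = 0.5769
For M/M/1: L = λ/(μ-λ)
L = 6.0/(10.4-6.0) = 6.0/4.40
L = 1.3636 orders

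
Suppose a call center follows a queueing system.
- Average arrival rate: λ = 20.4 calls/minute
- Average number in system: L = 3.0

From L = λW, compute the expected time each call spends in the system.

Little's Law: L = λW, so W = L/λ
W = 3.0/20.4 = 0.1471 minutes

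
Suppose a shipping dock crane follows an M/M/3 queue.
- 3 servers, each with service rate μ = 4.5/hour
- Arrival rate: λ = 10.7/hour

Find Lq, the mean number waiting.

Traffic intensity: ρ = λ/(cμ) = 10.7/(3×4.5) = 0.7926
Since ρ = 0.7926 < 1, system is stable.
Offered load a = λ/μ = cρ = 10.7/4.5 = 2.3778
P₀ = [ Σₙ₌₀^2 aⁿ/n! + a^3/(3!(1-ρ)) ]⁻¹
Σ = a^0/0! + a^1/1! + a^2/2! = 1.0000 + 2.3778 + 2.8269 = 6.2047
a^3/(3!(1-ρ)) = 13.4435/(6 × 0.207407) = 10.8028
P₀ = 1/(6.2047 + 10.8028) = 0.05880
Lq = P₀·a^3·ρ / (3!(1-ρ)²) = 0.05880 × 13.4435 × 0.7926 / (6 × 0.04302) = 2.4273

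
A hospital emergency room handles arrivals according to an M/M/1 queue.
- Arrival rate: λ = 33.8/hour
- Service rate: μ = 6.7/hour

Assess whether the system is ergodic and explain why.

Stability requires ρ = λ/(cμ) < 1
ρ = 33.8/(1 × 6.7) = 33.8/6.70 = 5.0448
Since 5.0448 ≥ 1, the system is UNSTABLE.
Queue grows without bound. Need μ > λ = 33.8.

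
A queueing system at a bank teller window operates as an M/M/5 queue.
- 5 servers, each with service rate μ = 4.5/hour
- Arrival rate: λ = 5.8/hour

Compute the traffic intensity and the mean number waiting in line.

Traffic intensity: ρ = λ/(cμ) = 5.8/(5×4.5) = 0.2578
Since ρ = 0.2578 < 1, system is stable.
Offered load a = λ/μ = cρ = 5.8/4.5 = 1.2889
P₀ = [ Σₙ₌₀^4 aⁿ/n! + a^5/(5!(1-ρ)) ]⁻¹
Σ = a^0/0! + a^1/1! + a^2/2! + a^3/3! + a^4/4! = 1.0000 + 1.2889 + 0.8306 + 0.3569 + 0.1150 = 3.5914
a^5/(5!(1-ρ)) = 3.5569/(120 × 0.7422) = 0.03994
P₀ = 1/(3.5914 + 0.03994) = 0.2754
Lq = P₀·a^5·ρ / (5!(1-ρ)²) = 0.2754 × 3.5569 × 0.2578 / (120 × 0.5509) = 0.003820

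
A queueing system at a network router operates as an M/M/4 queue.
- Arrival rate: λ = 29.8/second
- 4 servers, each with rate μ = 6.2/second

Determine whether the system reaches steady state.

Stability requires ρ = λ/(cμ) < 1
ρ = 29.8/(4 × 6.2) = 29.8/24.80 = 1.2016
Since 1.2016 ≥ 1, the system is UNSTABLE.
Need c > λ/μ = 29.8/6.2 = 4.81.
Minimum servers needed: c = 5.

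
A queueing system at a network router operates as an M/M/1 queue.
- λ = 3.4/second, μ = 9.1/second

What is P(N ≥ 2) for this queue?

ρ = λ/μ = 3.4/9.1 = 0.3736
P(N ≥ n) = ρⁿ
P(N ≥ 2) = 0.3736^2
P(N ≥ 2) = 0.1396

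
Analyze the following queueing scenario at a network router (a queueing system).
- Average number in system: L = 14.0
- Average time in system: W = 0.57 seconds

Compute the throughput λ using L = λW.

Little's Law: L = λW, so λ = L/W
λ = 14.0/0.57 = 24.5614 packets/second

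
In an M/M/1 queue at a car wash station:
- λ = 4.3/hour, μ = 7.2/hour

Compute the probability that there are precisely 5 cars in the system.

ρ = λ/μ = 4.3/7.2 = 0.5972
P(n) = (1-ρ)ρⁿ
P(5) = (1-0.5972) × 0.5972^5
P(5) = 0.4028 × 0.07596
P(5) = 0.03060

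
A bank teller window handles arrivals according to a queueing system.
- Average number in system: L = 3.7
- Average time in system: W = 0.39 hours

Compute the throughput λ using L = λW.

Little's Law: L = λW, so λ = L/W
λ = 3.7/0.39 = 9.4872 transactions/hour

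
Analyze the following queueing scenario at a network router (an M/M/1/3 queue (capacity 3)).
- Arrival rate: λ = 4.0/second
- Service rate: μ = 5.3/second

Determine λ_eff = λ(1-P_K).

ρ = λ/μ = 4.0/5.3 = 0.7547
P₀ = (1-ρ)/(1-ρ^(K+1)) = (1-0.7547)/(1-0.7547^4) = 0.2453/0.6756 = 0.3631
P_K = P₀×ρ^K = 0.3631 × 0.7547^3 = 0.3631 × 0.4299 = 0.1561
λ_eff = λ(1-P_K) = 4.0 × (1 - 0.15608) = 4.0 × 0.84392 = 3.3757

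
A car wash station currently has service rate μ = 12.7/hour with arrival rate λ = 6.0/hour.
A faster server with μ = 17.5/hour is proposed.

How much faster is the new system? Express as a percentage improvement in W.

System 1: ρ₁ = 6.0/12.7 = 0.4724, W₁ = 1/(12.7-6.0) = 0.14925
System 2: ρ₂ = 6.0/17.5 = 0.3429, W₂ = 1/(17.5-6.0) = 0.086957
Improvement: (W₁-W₂)/W₁ = (0.14925-0.086957)/0.14925 = 41.74%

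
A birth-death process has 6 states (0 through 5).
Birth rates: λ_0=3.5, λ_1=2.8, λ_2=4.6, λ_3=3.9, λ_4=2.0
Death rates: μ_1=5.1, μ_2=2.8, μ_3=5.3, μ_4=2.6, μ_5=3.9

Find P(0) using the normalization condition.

Ratios P(n)/P(0) = (λ₀···λₙ₋₁)/(μ₁···μₙ):
P(1)/P(0) = (3.5)/(5.1) = 0.68627
P(2)/P(0) = (3.5×2.8)/(5.1×2.8) = 0.68627
P(3)/P(0) = (3.5×2.8×4.6)/(5.1×2.8×5.3) = 0.59563
P(4)/P(0) = (3.5×2.8×4.6×3.9)/(5.1×2.8×5.3×2.6) = 0.89345
P(5)/P(0) = (3.5×2.8×4.6×3.9×2.0)/(5.1×2.8×5.3×2.6×3.9) = 0.45818

Normalization: ∑ P(n) = 1
P(0) × (1.0000 + 0.68627 + 0.68627 + 0.59563 + 0.89345 + 0.45818) = 1
P(0) × 4.3198 = 1
P(0) = 1/4.3198 = 0.2315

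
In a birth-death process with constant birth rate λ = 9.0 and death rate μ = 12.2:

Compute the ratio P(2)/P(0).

For constant rates: P(n)/P(0) = (λ/μ)^n
P(2)/P(0) = (9.0/12.2)^2 = 0.7377^2 = 0.5442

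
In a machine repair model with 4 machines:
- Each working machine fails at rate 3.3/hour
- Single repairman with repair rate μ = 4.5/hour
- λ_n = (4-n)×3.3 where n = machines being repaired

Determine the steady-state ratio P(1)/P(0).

P(1)/P(0) = ∏_{i=0}^{1-1} λ_i/μ_{i+1}
= (4-0)×3.3/4.5
= 2.9333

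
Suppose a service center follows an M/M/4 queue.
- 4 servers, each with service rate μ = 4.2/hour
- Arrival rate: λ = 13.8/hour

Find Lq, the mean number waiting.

Traffic intensity: ρ = λ/(cμ) = 13.8/(4×4.2) = 0.8214
Since ρ = 0.8214 < 1, system is stable.
Offered load a = λ/μ = cρ = 13.8/4.2 = 3.2857
P₀ = [ Σₙ₌₀^3 aⁿ/n! + a^4/(4!(1-ρ)) ]⁻¹
Σ = a^0/0! + a^1/1! + a^2/2! + a^3/3! = 1.00000 + 3.28571 + 5.39796 + 5.91205 = 15.5957
a^4/(4!(1-ρ)) = 116.5519/(24 × 0.1785714) = 27.1954
P₀ = 1/(15.5957 + 27.1954) = 0.02337
Lq = P₀·a^4·ρ / (4!(1-ρ)²) = 0.0233693 × 116.5519 × 0.821429 / (24 × 0.0318878) = 2.9235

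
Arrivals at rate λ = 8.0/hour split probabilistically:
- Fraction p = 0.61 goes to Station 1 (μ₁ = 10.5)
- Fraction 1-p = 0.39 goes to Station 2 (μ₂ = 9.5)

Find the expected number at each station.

Effective rates: λ₁ = 8.0×0.61 = 4.88, λ₂ = 8.0×0.39 = 3.12
Station 1: ρ₁ = 4.88/10.5 = 0.46476, L₁ = ρ₁/(1-ρ₁) = 0.46476/(1-0.46476) = 0.8683
Station 2: ρ₂ = 3.12/9.5 = 0.3284, L₂ = ρ₂/(1-ρ₂) = 0.3284/(1-0.3284) = 0.4890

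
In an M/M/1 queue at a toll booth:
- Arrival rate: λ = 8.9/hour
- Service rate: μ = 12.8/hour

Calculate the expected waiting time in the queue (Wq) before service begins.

First, compute utilization: ρ = λ/μ = 8.9/12.8 = 0.6953
For M/M/1: Wq = λ/(μ(μ-λ))
Wq = 8.9/(12.8 × (12.8-8.9))
Wq = 8.9/(12.8 × 3.90)
Wq = 0.1783 hours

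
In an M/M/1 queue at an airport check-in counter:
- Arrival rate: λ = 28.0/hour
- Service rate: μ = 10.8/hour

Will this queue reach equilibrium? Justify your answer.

Stability requires ρ = λ/(cμ) < 1
ρ = 28.0/(1 × 10.8) = 28.0/10.80 = 2.5926
Since 2.5926 ≥ 1, the system is UNSTABLE.
Queue grows without bound. Need μ > λ = 28.0.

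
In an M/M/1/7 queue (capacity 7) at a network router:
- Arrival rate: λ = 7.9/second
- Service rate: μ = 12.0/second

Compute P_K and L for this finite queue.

ρ = λ/μ = 7.9/12.0 = 0.65833
P₀ = (1-ρ)/(1-ρ^(K+1)) = (1-0.65833)/(1-0.65833^8) = 0.3417/0.9647 = 0.3542
P_K = P₀×ρ^K = 0.3542 × 0.65833^7 = 0.3542 × 0.05359 = 0.01898
Blocking probability P_7 = 0.01898 (1.90%)
L = ρ[1 - (K+1)ρ^K + Kρ^(K+1)] / [(1-ρ)(1-ρ^(K+1))]
L = 0.65833 × (1 - 8×0.05359 + 7×0.03528) / ((1 - 0.65833) × (1 - 0.03528)) = 1.6342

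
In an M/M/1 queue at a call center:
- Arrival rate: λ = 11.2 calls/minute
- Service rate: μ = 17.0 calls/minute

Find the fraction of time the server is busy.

Server utilization: ρ = λ/μ
ρ = 11.2/17.0 = 0.6588
The server is busy 65.88% of the time.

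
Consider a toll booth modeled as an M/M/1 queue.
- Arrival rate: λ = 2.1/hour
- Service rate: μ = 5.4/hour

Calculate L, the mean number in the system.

ρ = λ/μ = 2.1/5.4 = 0.3889
For M/M/1: L = λ/(μ-λ)
L = 2.1/(5.4-2.1) = 2.1/3.30
L = 0.6364 vehicles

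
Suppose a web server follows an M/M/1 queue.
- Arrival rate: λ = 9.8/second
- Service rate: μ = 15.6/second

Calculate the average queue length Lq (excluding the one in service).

ρ = λ/μ = 9.8/15.6 = 0.6282
For M/M/1: Lq = λ²/(μ(μ-λ))
Lq = 96.04/(15.6 × 5.80)
Lq = 1.0615 requests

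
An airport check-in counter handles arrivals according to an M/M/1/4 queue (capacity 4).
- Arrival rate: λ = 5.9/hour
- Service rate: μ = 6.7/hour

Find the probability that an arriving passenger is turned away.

ρ = λ/μ = 5.9/6.7 = 0.8806
P₀ = (1-ρ)/(1-ρ^(K+1)) = (1-0.8806)/(1-0.8806^5) = 0.1194/0.4705 = 0.2538
P_K = P₀×ρ^K = 0.2538 × 0.8806^4 = 0.2538 × 0.6013 = 0.1526
Blocking probability = 15.26%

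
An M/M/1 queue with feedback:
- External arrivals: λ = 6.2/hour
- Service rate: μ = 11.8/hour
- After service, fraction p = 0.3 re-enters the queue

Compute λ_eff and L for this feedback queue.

Effective arrival rate: λ_eff = λ/(1-p) = 6.2/(1-0.3) = 6.2/0.70 = 8.85714
ρ = λ_eff/μ = 8.85714/11.8 = 0.750605
L = ρ/(1-ρ) = 0.750605/(1-0.750605) = 3.0097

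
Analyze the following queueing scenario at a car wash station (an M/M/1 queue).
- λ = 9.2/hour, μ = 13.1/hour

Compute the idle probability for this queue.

ρ = λ/μ = 9.2/13.1 = 0.7023
P(0) = 1 - ρ = 1 - 0.7023 = 0.2977
The server is idle 29.77% of the time.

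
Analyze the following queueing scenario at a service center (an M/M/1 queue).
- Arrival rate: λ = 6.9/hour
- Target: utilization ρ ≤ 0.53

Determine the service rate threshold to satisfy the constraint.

ρ = λ/μ, so μ = λ/ρ
μ ≥ 6.9/0.53 = 13.0189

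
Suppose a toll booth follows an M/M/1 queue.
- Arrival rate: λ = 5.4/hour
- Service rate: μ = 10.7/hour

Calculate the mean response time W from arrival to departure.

First, compute utilization: ρ = λ/μ = 5.4/10.7 = 0.5047
For M/M/1: W = 1/(μ-λ)
W = 1/(10.7-5.4) = 1/5.30
W = 0.1887 hours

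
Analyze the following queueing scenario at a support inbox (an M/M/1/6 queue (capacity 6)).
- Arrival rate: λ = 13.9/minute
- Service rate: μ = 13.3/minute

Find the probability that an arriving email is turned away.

ρ = λ/μ = 13.9/13.3 = 1.0451
P₀ = (1-ρ)/(1-ρ^(K+1)) = (1-1.0451)/(1-1.0451^7) = -0.04510/-0.3618 = 0.1247
P_K = P₀×ρ^K = 0.12466 × 1.0451^6 = 0.12466 × 1.3030 = 0.1624
Blocking probability = 16.24%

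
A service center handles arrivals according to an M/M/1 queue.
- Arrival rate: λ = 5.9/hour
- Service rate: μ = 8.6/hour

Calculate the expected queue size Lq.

ρ = λ/μ = 5.9/8.6 = 0.6860
For M/M/1: Lq = λ²/(μ(μ-λ))
Lq = 34.81/(8.6 × 2.70)
Lq = 1.4991 customers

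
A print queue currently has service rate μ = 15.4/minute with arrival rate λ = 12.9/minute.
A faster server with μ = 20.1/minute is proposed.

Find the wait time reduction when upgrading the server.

System 1: ρ₁ = 12.9/15.4 = 0.8377, W₁ = 1/(15.4-12.9) = 0.40000
System 2: ρ₂ = 12.9/20.1 = 0.6418, W₂ = 1/(20.1-12.9) = 0.13889
Improvement: (W₁-W₂)/W₁ = (0.40000-0.13889)/0.40000 = 65.28%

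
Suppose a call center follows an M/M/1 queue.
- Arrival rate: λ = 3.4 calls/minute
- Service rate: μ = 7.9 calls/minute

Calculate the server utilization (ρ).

Server utilization: ρ = λ/μ
ρ = 3.4/7.9 = 0.4304
The server is busy 43.04% of the time.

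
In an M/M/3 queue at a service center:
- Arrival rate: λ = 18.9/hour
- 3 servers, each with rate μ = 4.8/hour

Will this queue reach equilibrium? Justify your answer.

Stability requires ρ = λ/(cμ) < 1
ρ = 18.9/(3 × 4.8) = 18.9/14.40 = 1.3125
Since 1.3125 ≥ 1, the system is UNSTABLE.
Need c > λ/μ = 18.9/4.8 = 3.94.
Minimum servers needed: c = 4.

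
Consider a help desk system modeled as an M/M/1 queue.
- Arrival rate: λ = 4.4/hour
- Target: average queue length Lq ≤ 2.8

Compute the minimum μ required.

For M/M/1: Lq = λ²/(μ(μ-λ))
Need Lq ≤ 2.8, i.e. μ(μ-λ) ≥ λ²/2.8
μ² - 4.4μ - 19.36/2.8 ≥ 0  →  μ² - 4.4μ - 6.914286 ≥ 0
Quadratic formula (positive root): μ = [λ + √(λ² + 4×6.914286)]/2
Discriminant: 19.36 + 4×6.914286 = 47.0171, √47.0171 = 6.8569
μ ≥ (4.4 + 6.8569)/2 = 5.6285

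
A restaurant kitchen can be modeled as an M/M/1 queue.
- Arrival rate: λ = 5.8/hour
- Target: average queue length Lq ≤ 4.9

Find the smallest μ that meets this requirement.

For M/M/1: Lq = λ²/(μ(μ-λ))
Need Lq ≤ 4.9, i.e. μ(μ-λ) ≥ λ²/4.9
μ² - 5.8μ - 33.64/4.9 ≥ 0  →  μ² - 5.8μ - 6.8653 ≥ 0
Quadratic formula (positive root): μ = [λ + √(λ² + 4×6.8653)]/2
Discriminant: 33.64 + 4×6.8653 = 61.1012, √61.1012 = 7.81673
μ ≥ (5.8 + 7.81673)/2 = 6.8084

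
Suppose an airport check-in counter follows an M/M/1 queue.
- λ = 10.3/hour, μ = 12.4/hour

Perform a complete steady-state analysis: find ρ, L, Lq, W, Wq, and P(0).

Step 1: ρ = λ/μ = 10.3/12.4 = 0.8306
Step 2: L = λ/(μ-λ) = 10.3/2.10 = 4.9048
Step 3: Lq = λ²/(μ(μ-λ)) = 106.09/(12.4×2.10) = 4.0741
Step 4: W = 1/(μ-λ) = 1/2.10 = 0.47619
Step 5: Wq = λ/(μ(μ-λ)) = 10.3/(12.4×2.10) = 0.3955
Step 6: P(0) = 1-ρ = 0.1694
Verify: L = λW = 10.3×0.47619 = 4.9048 ✔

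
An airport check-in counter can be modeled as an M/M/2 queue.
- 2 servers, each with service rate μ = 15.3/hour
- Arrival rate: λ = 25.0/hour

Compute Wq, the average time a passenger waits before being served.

Traffic intensity: ρ = λ/(cμ) = 25.0/(2×15.3) = 0.8170
Since ρ = 0.8170 < 1, system is stable.
Offered load a = λ/μ = cρ = 25.0/15.3 = 1.6340
P₀ = [ Σₙ₌₀^1 aⁿ/n! + a^2/(2!(1-ρ)) ]⁻¹
Σ = a^0/0! + a^1/1! = 1.0000 + 1.6340 = 2.6340
a^2/(2!(1-ρ)) = 2.66991/(2 × 0.183007) = 7.2946
P₀ = 1/(2.6340 + 7.2946) = 0.1007
Lq = P₀·a^2·ρ / (2!(1-ρ)²) = 0.100719 × 2.66991 × 0.816993 / (2 × 0.0334914) = 3.2799
Wq = Lq/λ = 3.2799/25.0 = 0.1312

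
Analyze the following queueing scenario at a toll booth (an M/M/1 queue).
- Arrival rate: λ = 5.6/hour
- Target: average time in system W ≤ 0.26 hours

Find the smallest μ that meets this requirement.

For M/M/1: W = 1/(μ-λ)
Need W ≤ 0.26, so 1/(μ-λ) ≤ 0.26
μ - λ ≥ 1/0.26 = 3.8462
μ ≥ 5.6 + 3.8462 = 9.4462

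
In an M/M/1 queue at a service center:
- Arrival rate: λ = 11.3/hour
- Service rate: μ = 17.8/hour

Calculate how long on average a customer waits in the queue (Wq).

First, compute utilization: ρ = λ/μ = 11.3/17.8 = 0.6348
For M/M/1: Wq = λ/(μ(μ-λ))
Wq = 11.3/(17.8 × (17.8-11.3))
Wq = 11.3/(17.8 × 6.50)
Wq = 0.09767 hours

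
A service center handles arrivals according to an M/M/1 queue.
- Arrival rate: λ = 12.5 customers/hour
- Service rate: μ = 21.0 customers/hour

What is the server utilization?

Server utilization: ρ = λ/μ
ρ = 12.5/21.0 = 0.5952
The server is busy 59.52% of the time.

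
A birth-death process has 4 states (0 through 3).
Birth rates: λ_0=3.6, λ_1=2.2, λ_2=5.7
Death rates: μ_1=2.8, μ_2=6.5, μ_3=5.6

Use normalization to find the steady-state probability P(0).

Ratios P(n)/P(0) = (λ₀···λₙ₋₁)/(μ₁···μₙ):
P(1)/P(0) = (3.6)/(2.8) = 1.2857
P(2)/P(0) = (3.6×2.2)/(2.8×6.5) = 0.4352
P(3)/P(0) = (3.6×2.2×5.7)/(2.8×6.5×5.6) = 0.4429

Normalization: ∑ P(n) = 1
P(0) × (1.0000 + 1.2857 + 0.4352 + 0.4429) = 1
P(0) × 3.1638 = 1
P(0) = 1/3.1638 = 0.3161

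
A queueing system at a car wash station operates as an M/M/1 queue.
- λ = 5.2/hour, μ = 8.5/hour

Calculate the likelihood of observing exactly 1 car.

ρ = λ/μ = 5.2/8.5 = 0.6118
P(n) = (1-ρ)ρⁿ
P(1) = (1-0.6118) × 0.6118^1
P(1) = 0.3882 × 0.6118
P(1) = 0.2375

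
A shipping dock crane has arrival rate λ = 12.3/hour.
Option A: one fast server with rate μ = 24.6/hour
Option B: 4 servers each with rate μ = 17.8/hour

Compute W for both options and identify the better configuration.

Option A: single server μ = 24.6 (M/M/1)
  ρ_A = 12.3/24.6 = 0.5000
  W_A = 1/(μ-λ) = 1/(24.6-12.3) = 1/12.30 = 0.08130

Option B: 4 servers μ = 17.8 (M/M/4)
  ρ_B = λ/(cμ) = 12.3/(4×17.8) = 0.1728
  Offered load a = λ/μ = cρ = 12.3/17.8 = 0.6910
  P₀ = [ Σₙ₌₀^3 aⁿ/n! + a^4/(4!(1-ρ)) ]⁻¹
  Σ = a^0/0! + a^1/1! + a^2/2! + a^3/3! = 1.0000 + 0.69101 + 0.23875 + 0.054993 = 1.9848
  a^4/(4!(1-ρ)) = 0.2280/(24 × 0.8272) = 0.01148
  P₀ = 1/(1.9848 + 0.01148) = 0.5009
  Lq = P₀·a^4·ρ / (4!(1-ρ)²) = 0.50094 × 0.22800 × 0.17275 / (24 × 0.68434) = 0.001201
  Wq_B = Lq/λ = 0.0012014/12.3 = 0.00009767
  W_B = Wq_B + 1/μ = 0.00009767 + 0.05618 = 0.05628

Since W_B = 0.05628 < W_A = 0.08130, Option B (multiple servers) has the shorter time in system.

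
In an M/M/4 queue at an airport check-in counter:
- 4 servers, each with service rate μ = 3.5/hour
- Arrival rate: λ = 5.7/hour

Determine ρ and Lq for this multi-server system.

Traffic intensity: ρ = λ/(cμ) = 5.7/(4×3.5) = 0.4071
Since ρ = 0.4071 < 1, system is stable.
Offered load a = λ/μ = cρ = 5.7/3.5 = 1.6286
P₀ = [ Σₙ₌₀^3 aⁿ/n! + a^4/(4!(1-ρ)) ]⁻¹
Σ = a^0/0! + a^1/1! + a^2/2! + a^3/3! = 1.0000 + 1.6286 + 1.3261 + 0.7199 = 4.6746
a^4/(4!(1-ρ)) = 7.0344/(24 × 0.59286) = 0.4944
P₀ = 1/(4.6746 + 0.4944) = 0.1935
Lq = P₀·a^4·ρ / (4!(1-ρ)²) = 0.19346 × 7.0344 × 0.40714 / (24 × 0.35148) = 0.06568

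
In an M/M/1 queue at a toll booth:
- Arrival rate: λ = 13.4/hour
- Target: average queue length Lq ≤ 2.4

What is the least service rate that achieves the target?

For M/M/1: Lq = λ²/(μ(μ-λ))
Need Lq ≤ 2.4, i.e. μ(μ-λ) ≥ λ²/2.4
μ² - 13.4μ - 179.56/2.4 ≥ 0  →  μ² - 13.4μ - 74.81667 ≥ 0
Quadratic formula (positive root): μ = [λ + √(λ² + 4×74.81667)]/2
Discriminant: 179.56 + 4×74.81667 = 478.8267, √478.8267 = 21.88211
μ ≥ (13.4 + 21.88211)/2 = 17.6411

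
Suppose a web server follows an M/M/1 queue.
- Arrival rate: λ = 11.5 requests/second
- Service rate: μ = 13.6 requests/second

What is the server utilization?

Server utilization: ρ = λ/μ
ρ = 11.5/13.6 = 0.8456
The server is busy 84.56% of the time.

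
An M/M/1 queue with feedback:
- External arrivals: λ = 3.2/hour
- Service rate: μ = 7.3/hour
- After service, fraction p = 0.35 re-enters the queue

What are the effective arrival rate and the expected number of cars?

Effective arrival rate: λ_eff = λ/(1-p) = 3.2/(1-0.35) = 3.2/0.65 = 4.92308
ρ = λ_eff/μ = 4.92308/7.3 = 0.67439
L = ρ/(1-ρ) = 0.67439/(1-0.67439) = 2.0712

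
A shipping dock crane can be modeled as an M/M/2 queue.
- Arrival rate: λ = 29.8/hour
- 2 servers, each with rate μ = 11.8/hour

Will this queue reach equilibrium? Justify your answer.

Stability requires ρ = λ/(cμ) < 1
ρ = 29.8/(2 × 11.8) = 29.8/23.60 = 1.2627
Since 1.2627 ≥ 1, the system is UNSTABLE.
Need c > λ/μ = 29.8/11.8 = 2.53.
Minimum servers needed: c = 3.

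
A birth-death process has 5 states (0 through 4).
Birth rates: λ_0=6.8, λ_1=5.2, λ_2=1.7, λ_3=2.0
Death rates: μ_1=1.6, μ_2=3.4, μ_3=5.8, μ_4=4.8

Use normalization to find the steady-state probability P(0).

Ratios P(n)/P(0) = (λ₀···λₙ₋₁)/(μ₁···μₙ):
P(1)/P(0) = (6.8)/(1.6) = 4.2500
P(2)/P(0) = (6.8×5.2)/(1.6×3.4) = 6.5000
P(3)/P(0) = (6.8×5.2×1.7)/(1.6×3.4×5.8) = 1.9052
P(4)/P(0) = (6.8×5.2×1.7×2.0)/(1.6×3.4×5.8×4.8) = 0.7938

Normalization: ∑ P(n) = 1
P(0) × (1.0000 + 4.2500 + 6.5000 + 1.9052 + 0.7938) = 1
P(0) × 14.4490 = 1
P(0) = 1/14.4490 = 0.06921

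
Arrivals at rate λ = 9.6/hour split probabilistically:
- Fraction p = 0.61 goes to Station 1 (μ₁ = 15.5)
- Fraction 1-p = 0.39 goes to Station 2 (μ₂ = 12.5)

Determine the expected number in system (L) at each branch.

Effective rates: λ₁ = 9.6×0.61 = 5.856, λ₂ = 9.6×0.39 = 3.744
Station 1: ρ₁ = 5.856/15.5 = 0.3778, L₁ = ρ₁/(1-ρ₁) = 0.3778/(1-0.3778) = 0.6072
Station 2: ρ₂ = 3.744/12.5 = 0.2995, L₂ = ρ₂/(1-ρ₂) = 0.2995/(1-0.2995) = 0.4276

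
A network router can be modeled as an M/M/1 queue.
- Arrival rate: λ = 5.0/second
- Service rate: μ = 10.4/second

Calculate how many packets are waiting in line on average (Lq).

ρ = λ/μ = 5.0/10.4 = 0.4808
For M/M/1: Lq = λ²/(μ(μ-λ))
Lq = 25.00/(10.4 × 5.40)
Lq = 0.4452 packets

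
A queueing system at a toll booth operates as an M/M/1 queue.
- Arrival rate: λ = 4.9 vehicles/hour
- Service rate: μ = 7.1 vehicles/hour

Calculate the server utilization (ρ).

Server utilization: ρ = λ/μ
ρ = 4.9/7.1 = 0.6901
The server is busy 69.01% of the time.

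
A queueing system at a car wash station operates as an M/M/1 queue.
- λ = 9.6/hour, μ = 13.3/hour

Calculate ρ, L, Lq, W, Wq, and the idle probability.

Step 1: ρ = λ/μ = 9.6/13.3 = 0.7218
Step 2: L = λ/(μ-λ) = 9.6/3.70 = 2.5946
Step 3: Lq = λ²/(μ(μ-λ)) = 92.16/(13.3×3.70) = 1.8728
Step 4: W = 1/(μ-λ) = 1/3.70 = 0.27027
Step 5: Wq = λ/(μ(μ-λ)) = 9.6/(13.3×3.70) = 0.1951
Step 6: P(0) = 1-ρ = 0.2782
Verify: L = λW = 9.6×0.27027 = 2.5946 ✔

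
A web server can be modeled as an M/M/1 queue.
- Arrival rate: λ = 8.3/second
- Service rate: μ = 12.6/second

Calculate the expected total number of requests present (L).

ρ = λ/μ = 8.3/12.6 = 0.6587
For M/M/1: L = λ/(μ-λ)
L = 8.3/(12.6-8.3) = 8.3/4.30
L = 1.9302 requests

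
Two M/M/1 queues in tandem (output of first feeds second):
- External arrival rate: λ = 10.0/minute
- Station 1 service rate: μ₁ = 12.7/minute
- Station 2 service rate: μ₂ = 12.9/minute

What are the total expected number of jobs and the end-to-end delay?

By Jackson's theorem, each station behaves as independent M/M/1.
Station 1: ρ₁ = 10.0/12.7 = 0.7874, L₁ = ρ₁/(1-ρ₁) = λ/(μ₁-λ) = 10.0/2.70 = 3.7037
Station 2: ρ₂ = 10.0/12.9 = 0.7752, L₂ = ρ₂/(1-ρ₂) = λ/(μ₂-λ) = 10.0/2.90 = 3.4483
Total: L = L₁ + L₂ = 3.7037 + 3.4483 = 7.1520
W = L/λ = 7.1520/10.0 = 0.7152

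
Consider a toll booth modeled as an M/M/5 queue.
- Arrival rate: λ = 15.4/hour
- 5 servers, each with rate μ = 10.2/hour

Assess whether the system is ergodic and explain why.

Stability requires ρ = λ/(cμ) < 1
ρ = 15.4/(5 × 10.2) = 15.4/51.00 = 0.3020
Since 0.3020 < 1, the system is STABLE.
The servers are busy 30.20% of the time.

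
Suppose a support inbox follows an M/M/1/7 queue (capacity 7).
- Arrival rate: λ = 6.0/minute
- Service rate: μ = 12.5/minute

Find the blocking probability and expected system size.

ρ = λ/μ = 6.0/12.5 = 0.4800
P₀ = (1-ρ)/(1-ρ^(K+1)) = (1-0.4800)/(1-0.4800^8) = 0.5200/0.9972 = 0.5215
P_K = P₀×ρ^K = 0.52147 × 0.4800^7 = 0.52147 × 0.0058707 = 0.003061
Blocking probability P_7 = 0.003061 (0.31%)
L = ρ[1 - (K+1)ρ^K + Kρ^(K+1)] / [(1-ρ)(1-ρ^(K+1))]
L = 0.4800 × (1 - 8×0.005871 + 7×0.002818) / ((1 - 0.4800) × (1 - 0.002818)) = 0.9005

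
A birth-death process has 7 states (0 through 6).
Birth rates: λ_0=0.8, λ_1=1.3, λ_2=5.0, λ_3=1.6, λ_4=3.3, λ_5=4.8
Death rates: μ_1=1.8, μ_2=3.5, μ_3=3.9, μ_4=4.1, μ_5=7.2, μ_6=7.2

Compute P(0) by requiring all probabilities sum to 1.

Ratios P(n)/P(0) = (λ₀···λₙ₋₁)/(μ₁···μₙ):
P(1)/P(0) = (0.8)/(1.8) = 0.4444
P(2)/P(0) = (0.8×1.3)/(1.8×3.5) = 0.1651
P(3)/P(0) = (0.8×1.3×5.0)/(1.8×3.5×3.9) = 0.2116
P(4)/P(0) = (0.8×1.3×5.0×1.6)/(1.8×3.5×3.9×4.1) = 0.08259
P(5)/P(0) = (0.8×1.3×5.0×1.6×3.3)/(1.8×3.5×3.9×4.1×7.2) = 0.03785
P(6)/P(0) = (0.8×1.3×5.0×1.6×3.3×4.8)/(1.8×3.5×3.9×4.1×7.2×7.2) = 0.02524

Normalization: ∑ P(n) = 1
P(0) × (1.0000 + 0.4444 + 0.1651 + 0.2116 + 0.08259 + 0.03785 + 0.02524) = 1
P(0) × 1.9668 = 1
P(0) = 1/1.9668 = 0.5084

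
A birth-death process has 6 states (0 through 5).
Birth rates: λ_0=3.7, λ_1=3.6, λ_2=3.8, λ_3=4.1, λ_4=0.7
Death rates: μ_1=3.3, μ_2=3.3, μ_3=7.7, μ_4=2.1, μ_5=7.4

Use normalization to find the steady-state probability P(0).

Ratios P(n)/P(0) = (λ₀···λₙ₋₁)/(μ₁···μₙ):
P(1)/P(0) = (3.7)/(3.3) = 1.12121
P(2)/P(0) = (3.7×3.6)/(3.3×3.3) = 1.22314
P(3)/P(0) = (3.7×3.6×3.8)/(3.3×3.3×7.7) = 0.603628
P(4)/P(0) = (3.7×3.6×3.8×4.1)/(3.3×3.3×7.7×2.1) = 1.17851
P(5)/P(0) = (3.7×3.6×3.8×4.1×0.7)/(3.3×3.3×7.7×2.1×7.4) = 0.111481

Normalization: ∑ P(n) = 1
P(0) × (1.00000 + 1.12121 + 1.22314 + 0.603628 + 1.17851 + 0.111481) = 1
P(0) × 5.2380 = 1
P(0) = 1/5.2380 = 0.1909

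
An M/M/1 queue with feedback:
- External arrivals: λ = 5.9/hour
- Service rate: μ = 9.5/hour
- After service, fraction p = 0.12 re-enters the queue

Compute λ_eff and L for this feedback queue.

Effective arrival rate: λ_eff = λ/(1-p) = 5.9/(1-0.12) = 5.9/0.88 = 6.7045
ρ = λ_eff/μ = 6.7045/9.5 = 0.70574
L = ρ/(1-ρ) = 0.70574/(1-0.70574) = 2.3984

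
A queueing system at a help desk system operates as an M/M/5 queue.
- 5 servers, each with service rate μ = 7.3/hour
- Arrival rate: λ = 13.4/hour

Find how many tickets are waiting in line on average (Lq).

Traffic intensity: ρ = λ/(cμ) = 13.4/(5×7.3) = 0.3671
Since ρ = 0.3671 < 1, system is stable.
Offered load a = λ/μ = cρ = 13.4/7.3 = 1.8356
P₀ = [ Σₙ₌₀^4 aⁿ/n! + a^5/(5!(1-ρ)) ]⁻¹
Σ = a^0/0! + a^1/1! + a^2/2! + a^3/3! + a^4/4! = 1.00000 + 1.83562 + 1.68474 + 1.03085 + 0.473060 = 6.0243
a^5/(5!(1-ρ)) = 20.8406/(120 × 0.6329) = 0.2744
P₀ = 1/(6.0243 + 0.2744) = 0.1588
Lq = P₀·a^5·ρ / (5!(1-ρ)²) = 0.15876 × 20.8406 × 0.36712 / (120 × 0.40053) = 0.02527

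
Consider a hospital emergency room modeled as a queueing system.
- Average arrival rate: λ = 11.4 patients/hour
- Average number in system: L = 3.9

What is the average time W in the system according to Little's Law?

Little's Law: L = λW, so W = L/λ
W = 3.9/11.4 = 0.3421 hours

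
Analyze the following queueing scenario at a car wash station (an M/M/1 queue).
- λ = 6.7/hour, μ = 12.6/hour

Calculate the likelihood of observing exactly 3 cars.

ρ = λ/μ = 6.7/12.6 = 0.53175
P(n) = (1-ρ)ρⁿ
P(3) = (1-0.53175) × 0.53175^3
P(3) = 0.468250 × 0.150357
P(3) = 0.07040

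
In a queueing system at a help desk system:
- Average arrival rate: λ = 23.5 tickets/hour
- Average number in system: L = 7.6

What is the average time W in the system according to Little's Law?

Little's Law: L = λW, so W = L/λ
W = 7.6/23.5 = 0.3234 hours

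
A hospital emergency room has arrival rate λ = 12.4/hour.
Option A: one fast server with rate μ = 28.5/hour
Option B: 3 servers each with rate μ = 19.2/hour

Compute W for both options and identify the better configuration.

Option A: single server μ = 28.5 (M/M/1)
  ρ_A = 12.4/28.5 = 0.4351
  W_A = 1/(μ-λ) = 1/(28.5-12.4) = 1/16.10 = 0.06211

Option B: 3 servers μ = 19.2 (M/M/3)
  ρ_B = λ/(cμ) = 12.4/(3×19.2) = 0.2153
  Offered load a = λ/μ = cρ = 12.4/19.2 = 0.6458
  P₀ = [ Σₙ₌₀^2 aⁿ/n! + a^3/(3!(1-ρ)) ]⁻¹
  Σ = a^0/0! + a^1/1! + a^2/2! = 1.0000 + 0.6458 + 0.2086 = 1.8544
  a^3/(3!(1-ρ)) = 0.26938/(6 × 0.78472) = 0.05721
  P₀ = 1/(1.8544 + 0.05721) = 0.5231
  Lq = P₀·a^3·ρ / (3!(1-ρ)²) = 0.52312 × 0.26938 × 0.21528 / (6 × 0.61579) = 0.008211
  Wq_B = Lq/λ = 0.0082107/12.4 = 0.00066215
  W_B = Wq_B + 1/μ = 0.00066215 + 0.052083 = 0.05275

Since W_B = 0.05275 < W_A = 0.06211, Option B (multiple servers) has the shorter time in system.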